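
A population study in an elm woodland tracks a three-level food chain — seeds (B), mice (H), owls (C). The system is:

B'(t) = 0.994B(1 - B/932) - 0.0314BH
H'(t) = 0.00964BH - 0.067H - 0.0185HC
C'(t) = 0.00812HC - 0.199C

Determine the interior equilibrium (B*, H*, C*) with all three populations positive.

From dC/dt = 0: 0.00812H* = 0.199, so H* = 24.5.
From dB/dt = 0: 0.994(1 - B*/932) = 0.0314·24.5, giving B* = 932·(1 - 0.774) = 210.
From dH/dt = 0: 0.00964·210 - 0.067 = 0.0185C*, so C* = 1.96/0.0185 = 106.

B* ≈ 210, H* ≈ 24.5, C* ≈ 106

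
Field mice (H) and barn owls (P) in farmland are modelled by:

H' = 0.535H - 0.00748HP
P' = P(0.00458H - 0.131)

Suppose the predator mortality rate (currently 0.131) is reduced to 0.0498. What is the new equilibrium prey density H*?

H* ≈ 10.9

At the interior fixed point, setting dP/dt = 0 with P > 0 fixes H* = (predator death rate)/(HP coefficient) — independent of the other coefficients.
With the change, H* = 0.0498/0.00458 = 10.9; it falls from 28.6.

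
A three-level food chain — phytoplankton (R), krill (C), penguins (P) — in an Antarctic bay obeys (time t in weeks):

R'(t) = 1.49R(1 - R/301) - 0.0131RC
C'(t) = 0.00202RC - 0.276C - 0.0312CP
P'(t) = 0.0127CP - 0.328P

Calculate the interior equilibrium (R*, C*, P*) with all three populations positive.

R* ≈ 233, C* ≈ 25.8, P* ≈ 6.22

From dP/dt = 0: 0.0127C* = 0.328, so C* = 25.8.
From dR/dt = 0: 1.49(1 - R*/301) = 0.0131·25.8, giving R* = 301·(1 - 0.227) = 233.
From dC/dt = 0: 0.00202·233 - 0.276 = 0.0312P*, so P* = 0.194/0.0312 = 6.22.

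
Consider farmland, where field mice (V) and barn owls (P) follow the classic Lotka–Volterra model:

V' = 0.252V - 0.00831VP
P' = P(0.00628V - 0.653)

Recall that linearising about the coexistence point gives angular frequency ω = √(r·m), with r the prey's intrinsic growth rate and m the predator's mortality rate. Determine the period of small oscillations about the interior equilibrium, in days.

T ≈ 15.5 days

Here r = 0.252 and m = 0.653, so r·m = 0.165.
ω = √0.165 = 0.406 per day, hence T = 2π/ω ≈ 15.5 days.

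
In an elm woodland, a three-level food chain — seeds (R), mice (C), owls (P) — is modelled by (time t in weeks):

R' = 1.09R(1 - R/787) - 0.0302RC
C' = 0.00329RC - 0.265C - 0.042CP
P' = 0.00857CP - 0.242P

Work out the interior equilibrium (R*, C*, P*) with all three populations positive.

From dP/dt = 0: 0.00857C* = 0.242, so C* = 28.2.
From dR/dt = 0: 1.09(1 - R*/787) = 0.0302·28.2, giving R* = 787·(1 - 0.782) = 171.
From dC/dt = 0: 0.00329·171 - 0.265 = 0.042P*, so P* = 0.298/0.042 = 7.11.

R* ≈ 171, C* ≈ 28.2, P* ≈ 7.11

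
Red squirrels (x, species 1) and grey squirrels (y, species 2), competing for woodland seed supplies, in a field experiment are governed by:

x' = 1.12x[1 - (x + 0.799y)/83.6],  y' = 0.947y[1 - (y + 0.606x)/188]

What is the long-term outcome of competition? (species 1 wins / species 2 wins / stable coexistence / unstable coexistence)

species 2 excludes species 1

Compare the nullcline intercepts: K1/α12 = 83.6/0.799 = 105 < K2 = 188; K2/α21 = 188/0.606 = 310 > K1 = 83.6.
Since the inequalities point opposite ways, species 2 can invade but species 1 cannot.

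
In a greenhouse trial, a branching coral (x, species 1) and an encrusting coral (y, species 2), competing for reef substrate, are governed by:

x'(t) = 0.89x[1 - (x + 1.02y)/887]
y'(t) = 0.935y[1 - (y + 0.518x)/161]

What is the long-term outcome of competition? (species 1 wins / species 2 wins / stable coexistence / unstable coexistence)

species 1 excludes species 2

Compare the nullcline intercepts: K1/α12 = 887/1.02 = 870 > K2 = 161; K2/α21 = 161/0.518 = 311 < K1 = 887.
Since the inequalities point opposite ways, species 1 can invade but species 2 cannot.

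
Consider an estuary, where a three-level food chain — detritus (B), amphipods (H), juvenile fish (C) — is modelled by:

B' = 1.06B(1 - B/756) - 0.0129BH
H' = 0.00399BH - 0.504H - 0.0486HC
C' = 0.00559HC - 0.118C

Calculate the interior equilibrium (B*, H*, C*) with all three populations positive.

B* ≈ 562, H* ≈ 21.1, C* ≈ 35.8

From dC/dt = 0: 0.00559H* = 0.118, so H* = 21.1.
From dB/dt = 0: 1.06(1 - B*/756) = 0.0129·21.1, giving B* = 756·(1 - 0.257) = 562.
From dH/dt = 0: 0.00399·562 - 0.504 = 0.0486C*, so C* = 1.74/0.0486 = 35.8.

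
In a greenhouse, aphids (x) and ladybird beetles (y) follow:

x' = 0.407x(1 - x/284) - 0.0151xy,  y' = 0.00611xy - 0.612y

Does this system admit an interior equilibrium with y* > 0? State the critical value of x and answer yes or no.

The predator equation gives dy/dt > 0 only when x > 0.612/0.00611 = 100.
Without the predator, x → K = 284. Since 284 > 100, the predator can invade and persist.

Threshold x = 100; K > 100, so yes, the predator persists.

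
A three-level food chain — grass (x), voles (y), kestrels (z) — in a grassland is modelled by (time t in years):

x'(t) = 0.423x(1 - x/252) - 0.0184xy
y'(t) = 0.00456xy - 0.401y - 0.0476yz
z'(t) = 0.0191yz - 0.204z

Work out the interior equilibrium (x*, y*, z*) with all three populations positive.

x* ≈ 135, y* ≈ 10.7, z* ≈ 4.5

From dz/dt = 0: 0.0191y* = 0.204, so y* = 10.7.
From dx/dt = 0: 0.423(1 - x*/252) = 0.0184·10.7, giving x* = 252·(1 - 0.465) = 135.
From dy/dt = 0: 0.00456·135 - 0.401 = 0.0476z*, so z* = 0.214/0.0476 = 4.5.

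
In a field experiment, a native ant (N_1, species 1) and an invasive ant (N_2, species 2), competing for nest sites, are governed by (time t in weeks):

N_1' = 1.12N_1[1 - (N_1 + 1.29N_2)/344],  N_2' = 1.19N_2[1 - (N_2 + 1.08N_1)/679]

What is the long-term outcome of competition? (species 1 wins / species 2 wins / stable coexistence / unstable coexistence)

species 2 excludes species 1

Compare the nullcline intercepts: K1/α12 = 344/1.29 = 267 < K2 = 679; K2/α21 = 679/1.08 = 629 > K1 = 344.
Since the inequalities point opposite ways, species 2 can invade but species 1 cannot.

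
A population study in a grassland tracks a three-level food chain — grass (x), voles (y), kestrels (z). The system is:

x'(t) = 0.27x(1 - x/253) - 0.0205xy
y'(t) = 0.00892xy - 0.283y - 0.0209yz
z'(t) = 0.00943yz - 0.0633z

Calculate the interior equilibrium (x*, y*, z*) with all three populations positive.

x* ≈ 124, y* ≈ 6.71, z* ≈ 39.4

From dz/dt = 0: 0.00943y* = 0.0633, so y* = 6.71.
From dx/dt = 0: 0.27(1 - x*/253) = 0.0205·6.71, giving x* = 253·(1 - 0.51) = 124.
From dy/dt = 0: 0.00892·124 - 0.283 = 0.0209z*, so z* = 0.824/0.0209 = 39.4.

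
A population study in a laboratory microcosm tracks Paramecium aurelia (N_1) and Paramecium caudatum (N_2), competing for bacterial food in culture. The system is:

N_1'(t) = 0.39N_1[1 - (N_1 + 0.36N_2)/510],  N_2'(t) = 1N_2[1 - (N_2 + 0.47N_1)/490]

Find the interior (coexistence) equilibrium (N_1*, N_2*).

N_1* ≈ 402, N_2* ≈ 301

Setting both brackets to zero gives the nullclines N_1 + 0.36N_2 = 510 and 0.47N_1 + N_2 = 490.
Substituting N_2 = 490 - 0.47N_1 into the first: N_1(1 - 0.36·0.47) = 510 - 0.36·490.
So N_1* = 334/0.831 = 402, and then N_2* = 490 - 0.47·402 = 301.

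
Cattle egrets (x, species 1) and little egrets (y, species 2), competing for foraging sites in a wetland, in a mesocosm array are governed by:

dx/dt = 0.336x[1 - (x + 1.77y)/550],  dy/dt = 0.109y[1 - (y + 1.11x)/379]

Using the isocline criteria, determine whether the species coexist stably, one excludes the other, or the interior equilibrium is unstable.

Compare the nullcline intercepts: K1/α12 = 550/1.77 = 311 < K2 = 379; K2/α21 = 379/1.11 = 341 < K1 = 550.
Since both are reversed, neither can invade when rare; the interior point is a saddle.

unstable coexistence (outcome depends on initial conditions)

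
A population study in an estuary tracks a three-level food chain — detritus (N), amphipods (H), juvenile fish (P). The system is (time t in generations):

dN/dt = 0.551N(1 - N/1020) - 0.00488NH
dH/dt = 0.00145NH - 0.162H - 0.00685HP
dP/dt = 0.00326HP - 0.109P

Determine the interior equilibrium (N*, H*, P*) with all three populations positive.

N* ≈ 718, H* ≈ 33.4, P* ≈ 128

From dP/dt = 0: 0.00326H* = 0.109, so H* = 33.4.
From dN/dt = 0: 0.551(1 - N*/1020) = 0.00488·33.4, giving N* = 1020·(1 - 0.296) = 718.
From dH/dt = 0: 0.00145·718 - 0.162 = 0.00685P*, so P* = 0.879/0.00685 = 128.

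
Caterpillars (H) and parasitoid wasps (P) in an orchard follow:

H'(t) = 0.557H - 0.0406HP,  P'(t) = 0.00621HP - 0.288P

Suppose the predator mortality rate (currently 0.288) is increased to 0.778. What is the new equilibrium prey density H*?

H* ≈ 125

At the interior fixed point, setting dP/dt = 0 with P > 0 fixes H* = (predator death rate)/(HP coefficient) — independent of the other coefficients.
With the change, H* = 0.778/0.00621 = 125; it rises from 46.4.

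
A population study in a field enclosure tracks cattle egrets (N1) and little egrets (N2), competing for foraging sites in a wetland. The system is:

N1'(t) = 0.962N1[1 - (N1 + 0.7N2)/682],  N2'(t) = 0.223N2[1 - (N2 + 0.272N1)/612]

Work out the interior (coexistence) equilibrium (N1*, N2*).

N1* ≈ 313, N2* ≈ 527

Setting both brackets to zero gives the nullclines N1 + 0.7N2 = 682 and 0.272N1 + N2 = 612.
Substituting N2 = 612 - 0.272N1 into the first: N1(1 - 0.7·0.272) = 682 - 0.7·612.
So N1* = 254/0.81 = 313, and then N2* = 612 - 0.272·313 = 527.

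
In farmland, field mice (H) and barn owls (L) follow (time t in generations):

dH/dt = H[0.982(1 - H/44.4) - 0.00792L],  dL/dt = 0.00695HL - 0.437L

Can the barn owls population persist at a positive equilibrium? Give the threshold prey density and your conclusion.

The predator equation gives dL/dt > 0 only when H > 0.437/0.00695 = 62.9.
Without the predator, H → K = 44.4. Since 44.4 < 62.9, the predator cannot invade.

Threshold H = 62.9; K < 62.9, so no, the predator goes extinct.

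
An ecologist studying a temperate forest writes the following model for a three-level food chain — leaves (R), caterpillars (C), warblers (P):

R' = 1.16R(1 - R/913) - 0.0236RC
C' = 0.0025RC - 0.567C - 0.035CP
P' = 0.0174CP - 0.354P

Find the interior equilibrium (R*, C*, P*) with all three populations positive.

From dP/dt = 0: 0.0174C* = 0.354, so C* = 20.3.
From dR/dt = 0: 1.16(1 - R*/913) = 0.0236·20.3, giving R* = 913·(1 - 0.414) = 535.
From dC/dt = 0: 0.0025·535 - 0.567 = 0.035P*, so P* = 0.771/0.035 = 22.

R* ≈ 535, C* ≈ 20.3, P* ≈ 22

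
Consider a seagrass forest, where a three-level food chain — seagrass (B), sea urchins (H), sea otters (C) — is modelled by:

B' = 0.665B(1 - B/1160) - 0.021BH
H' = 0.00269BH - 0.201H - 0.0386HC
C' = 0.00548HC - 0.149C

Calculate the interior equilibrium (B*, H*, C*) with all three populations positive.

B* ≈ 164, H* ≈ 27.2, C* ≈ 6.22

From dC/dt = 0: 0.00548H* = 0.149, so H* = 27.2.
From dB/dt = 0: 0.665(1 - B*/1160) = 0.021·27.2, giving B* = 1160·(1 - 0.859) = 164.
From dH/dt = 0: 0.00269·164 - 0.201 = 0.0386C*, so C* = 0.24/0.0386 = 6.22.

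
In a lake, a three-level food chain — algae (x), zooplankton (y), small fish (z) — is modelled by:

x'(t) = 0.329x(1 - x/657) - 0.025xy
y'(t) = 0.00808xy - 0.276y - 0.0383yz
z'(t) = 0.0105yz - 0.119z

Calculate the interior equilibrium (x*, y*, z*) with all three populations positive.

x* ≈ 91.2, y* ≈ 11.3, z* ≈ 12

From dz/dt = 0: 0.0105y* = 0.119, so y* = 11.3.
From dx/dt = 0: 0.329(1 - x*/657) = 0.025·11.3, giving x* = 657·(1 - 0.861) = 91.2.
From dy/dt = 0: 0.00808·91.2 - 0.276 = 0.0383z*, so z* = 0.461/0.0383 = 12.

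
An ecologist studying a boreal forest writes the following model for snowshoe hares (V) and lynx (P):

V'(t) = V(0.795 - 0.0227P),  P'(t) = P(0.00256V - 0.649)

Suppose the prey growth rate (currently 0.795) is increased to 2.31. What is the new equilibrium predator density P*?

At the interior fixed point, setting dV/dt = 0 with V > 0 fixes P* = (prey growth rate)/(VP coefficient) — independent of the other coefficients.
With the change, P* = 2.31/0.0227 = 102; it rises from 35.

P* ≈ 102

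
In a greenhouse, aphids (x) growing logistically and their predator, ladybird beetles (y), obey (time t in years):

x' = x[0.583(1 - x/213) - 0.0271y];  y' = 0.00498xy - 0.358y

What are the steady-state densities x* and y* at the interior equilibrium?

x* ≈ 71.9, y* ≈ 14.3

From dy/dt = 0 with y > 0: 0.00498x* = 0.358, so x* = 71.9.
Substitute into dx/dt = 0: 0.583(1 - 71.9/213) = 0.0271y*.
The bracket is 0.662, giving y* = 0.386/0.0271 = 14.3.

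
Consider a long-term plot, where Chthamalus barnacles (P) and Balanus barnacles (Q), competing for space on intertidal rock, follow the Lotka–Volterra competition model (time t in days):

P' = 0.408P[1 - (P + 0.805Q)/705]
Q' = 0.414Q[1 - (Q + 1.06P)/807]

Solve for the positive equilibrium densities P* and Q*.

Setting both brackets to zero gives the nullclines P + 0.805Q = 705 and 1.06P + Q = 807.
Substituting Q = 807 - 1.06P into the first: P(1 - 0.805·1.06) = 705 - 0.805·807.
So P* = 55.4/0.147 = 377, and then Q* = 807 - 1.06·377 = 407.

P* ≈ 377, Q* ≈ 407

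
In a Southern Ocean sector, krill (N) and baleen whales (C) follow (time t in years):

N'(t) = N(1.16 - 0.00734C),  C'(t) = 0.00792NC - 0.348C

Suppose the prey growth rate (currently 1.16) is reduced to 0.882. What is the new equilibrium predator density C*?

At the interior fixed point, setting dN/dt = 0 with N > 0 fixes C* = (prey growth rate)/(NC coefficient) — independent of the other coefficients.
With the change, C* = 0.882/0.00734 = 120; it falls from 158.

C* ≈ 120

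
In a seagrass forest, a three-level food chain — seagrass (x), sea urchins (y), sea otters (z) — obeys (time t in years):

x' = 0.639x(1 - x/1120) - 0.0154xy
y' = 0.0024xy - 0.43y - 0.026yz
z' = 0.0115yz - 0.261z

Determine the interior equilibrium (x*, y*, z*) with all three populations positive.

From dz/dt = 0: 0.0115y* = 0.261, so y* = 22.7.
From dx/dt = 0: 0.639(1 - x*/1120) = 0.0154·22.7, giving x* = 1120·(1 - 0.547) = 507.
From dy/dt = 0: 0.0024·507 - 0.43 = 0.026z*, so z* = 0.788/0.026 = 30.3.

x* ≈ 507, y* ≈ 22.7, z* ≈ 30.3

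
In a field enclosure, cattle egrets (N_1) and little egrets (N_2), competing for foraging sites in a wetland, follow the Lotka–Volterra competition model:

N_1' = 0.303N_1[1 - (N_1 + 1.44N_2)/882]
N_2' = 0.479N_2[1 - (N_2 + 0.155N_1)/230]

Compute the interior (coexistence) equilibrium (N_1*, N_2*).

N_1* ≈ 709, N_2* ≈ 120

Setting both brackets to zero gives the nullclines N_1 + 1.44N_2 = 882 and 0.155N_1 + N_2 = 230.
Substituting N_2 = 230 - 0.155N_1 into the first: N_1(1 - 1.44·0.155) = 882 - 1.44·230.
So N_1* = 551/0.777 = 709, and then N_2* = 230 - 0.155·709 = 120.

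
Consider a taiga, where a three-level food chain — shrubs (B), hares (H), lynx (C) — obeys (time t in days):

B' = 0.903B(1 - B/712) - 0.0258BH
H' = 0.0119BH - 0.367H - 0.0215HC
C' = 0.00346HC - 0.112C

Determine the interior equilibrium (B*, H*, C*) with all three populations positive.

From dC/dt = 0: 0.00346H* = 0.112, so H* = 32.4.
From dB/dt = 0: 0.903(1 - B*/712) = 0.0258·32.4, giving B* = 712·(1 - 0.925) = 53.5.
From dH/dt = 0: 0.0119·53.5 - 0.367 = 0.0215C*, so C* = 0.27/0.0215 = 12.5.

B* ≈ 53.5, H* ≈ 32.4, C* ≈ 12.5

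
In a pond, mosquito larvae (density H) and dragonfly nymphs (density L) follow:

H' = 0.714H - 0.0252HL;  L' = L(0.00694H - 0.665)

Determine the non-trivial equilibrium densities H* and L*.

Set dL/dt = 0 with L > 0: 0.00694H - 0.665 = 0, so H* = 0.665/0.00694 = 95.8.
Set dH/dt = 0 with H > 0: 0.714 - 0.0252L = 0, so L* = 0.714/0.0252 = 28.3.

H* ≈ 95.8, L* ≈ 28.3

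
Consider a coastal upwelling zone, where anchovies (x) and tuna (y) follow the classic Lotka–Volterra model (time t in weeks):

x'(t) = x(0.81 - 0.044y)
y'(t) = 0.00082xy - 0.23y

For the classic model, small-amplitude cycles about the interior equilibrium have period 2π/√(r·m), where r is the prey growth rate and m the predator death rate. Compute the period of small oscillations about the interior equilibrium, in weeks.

T ≈ 14.6 weeks

Here r = 0.81 and m = 0.23, so r·m = 0.186.
ω = √0.186 = 0.432 per week, hence T = 2π/ω ≈ 14.6 weeks.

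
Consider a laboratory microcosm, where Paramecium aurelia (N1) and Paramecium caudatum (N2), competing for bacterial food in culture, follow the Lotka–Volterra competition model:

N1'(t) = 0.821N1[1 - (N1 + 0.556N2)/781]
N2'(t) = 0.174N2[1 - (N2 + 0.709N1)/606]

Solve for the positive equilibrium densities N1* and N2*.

N1* ≈ 733, N2* ≈ 86.3

Setting both brackets to zero gives the nullclines N1 + 0.556N2 = 781 and 0.709N1 + N2 = 606.
Substituting N2 = 606 - 0.709N1 into the first: N1(1 - 0.556·0.709) = 781 - 0.556·606.
So N1* = 444/0.606 = 733, and then N2* = 606 - 0.709·733 = 86.3.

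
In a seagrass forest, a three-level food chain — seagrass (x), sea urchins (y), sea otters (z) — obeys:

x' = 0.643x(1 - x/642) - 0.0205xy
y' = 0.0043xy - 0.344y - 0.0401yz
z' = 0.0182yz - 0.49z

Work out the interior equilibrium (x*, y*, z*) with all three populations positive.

x* ≈ 90.9, y* ≈ 26.9, z* ≈ 1.17

From dz/dt = 0: 0.0182y* = 0.49, so y* = 26.9.
From dx/dt = 0: 0.643(1 - x*/642) = 0.0205·26.9, giving x* = 642·(1 - 0.858) = 90.9.
From dy/dt = 0: 0.0043·90.9 - 0.344 = 0.0401z*, so z* = 0.047/0.0401 = 1.17.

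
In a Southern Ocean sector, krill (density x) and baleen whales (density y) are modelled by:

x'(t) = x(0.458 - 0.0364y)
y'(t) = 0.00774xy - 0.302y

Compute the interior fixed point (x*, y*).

Set dy/dt = 0 with y > 0: 0.00774x - 0.302 = 0, so x* = 0.302/0.00774 = 39.
Set dx/dt = 0 with x > 0: 0.458 - 0.0364y = 0, so y* = 0.458/0.0364 = 12.6.

x* ≈ 39, y* ≈ 12.6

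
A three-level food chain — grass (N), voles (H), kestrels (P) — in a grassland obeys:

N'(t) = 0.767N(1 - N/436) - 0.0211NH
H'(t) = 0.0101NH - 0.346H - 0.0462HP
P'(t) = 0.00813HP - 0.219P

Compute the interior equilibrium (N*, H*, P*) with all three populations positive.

N* ≈ 113, H* ≈ 26.9, P* ≈ 17.2

From dP/dt = 0: 0.00813H* = 0.219, so H* = 26.9.
From dN/dt = 0: 0.767(1 - N*/436) = 0.0211·26.9, giving N* = 436·(1 - 0.741) = 113.
From dH/dt = 0: 0.0101·113 - 0.346 = 0.0462P*, so P* = 0.794/0.0462 = 17.2.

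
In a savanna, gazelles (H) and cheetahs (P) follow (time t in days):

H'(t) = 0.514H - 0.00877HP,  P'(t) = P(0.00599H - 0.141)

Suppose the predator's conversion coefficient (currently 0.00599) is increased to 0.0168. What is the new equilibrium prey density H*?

H* ≈ 8.39

At the interior fixed point, setting dP/dt = 0 with P > 0 fixes H* = (predator death rate)/(HP coefficient) — independent of the other coefficients.
With the change, H* = 0.141/0.0168 = 8.39; it falls from 23.5.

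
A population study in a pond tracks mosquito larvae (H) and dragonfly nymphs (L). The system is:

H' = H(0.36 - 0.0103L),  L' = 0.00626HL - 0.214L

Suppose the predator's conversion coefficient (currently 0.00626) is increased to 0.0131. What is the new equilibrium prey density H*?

H* ≈ 16.3

At the interior fixed point, setting dL/dt = 0 with L > 0 fixes H* = (predator death rate)/(HL coefficient) — independent of the other coefficients.
With the change, H* = 0.214/0.0131 = 16.3; it falls from 34.2.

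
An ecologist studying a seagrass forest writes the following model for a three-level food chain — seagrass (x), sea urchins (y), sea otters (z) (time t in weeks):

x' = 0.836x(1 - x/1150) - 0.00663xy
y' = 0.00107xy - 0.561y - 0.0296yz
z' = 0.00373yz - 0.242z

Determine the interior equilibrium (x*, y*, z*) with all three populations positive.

From dz/dt = 0: 0.00373y* = 0.242, so y* = 64.9.
From dx/dt = 0: 0.836(1 - x*/1150) = 0.00663·64.9, giving x* = 1150·(1 - 0.515) = 558.
From dy/dt = 0: 0.00107·558 - 0.561 = 0.0296z*, so z* = 0.0364/0.0296 = 1.23.

x* ≈ 558, y* ≈ 64.9, z* ≈ 1.23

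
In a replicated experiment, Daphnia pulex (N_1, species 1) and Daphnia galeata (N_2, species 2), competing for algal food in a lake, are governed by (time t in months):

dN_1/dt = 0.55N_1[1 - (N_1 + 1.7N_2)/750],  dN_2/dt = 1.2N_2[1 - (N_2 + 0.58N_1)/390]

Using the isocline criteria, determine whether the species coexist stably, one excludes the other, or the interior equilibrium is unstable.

Compare the nullcline intercepts: K1/α12 = 750/1.7 = 441 > K2 = 390; K2/α21 = 390/0.58 = 672 < K1 = 750.
Since the inequalities point opposite ways, species 1 can invade but species 2 cannot.

species 1 excludes species 2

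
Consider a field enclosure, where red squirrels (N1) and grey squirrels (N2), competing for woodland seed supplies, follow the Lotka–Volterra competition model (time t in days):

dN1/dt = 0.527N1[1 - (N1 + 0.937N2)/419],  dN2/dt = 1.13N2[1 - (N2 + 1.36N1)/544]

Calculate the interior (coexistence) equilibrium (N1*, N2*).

Setting both brackets to zero gives the nullclines N1 + 0.937N2 = 419 and 1.36N1 + N2 = 544.
Substituting N2 = 544 - 1.36N1 into the first: N1(1 - 0.937·1.36) = 419 - 0.937·544.
So N1* = -90.7/-0.274 = 331, and then N2* = 544 - 1.36·331 = 94.2.

N1* ≈ 331, N2* ≈ 94.2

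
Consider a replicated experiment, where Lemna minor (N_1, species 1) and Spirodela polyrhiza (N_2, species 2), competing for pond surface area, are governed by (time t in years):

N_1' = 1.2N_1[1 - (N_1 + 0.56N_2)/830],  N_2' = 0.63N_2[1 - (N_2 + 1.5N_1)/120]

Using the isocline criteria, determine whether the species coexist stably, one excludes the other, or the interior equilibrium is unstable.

Compare the nullcline intercepts: K1/α12 = 830/0.56 = 1480 > K2 = 120; K2/α21 = 120/1.5 = 80 < K1 = 830.
Since the inequalities point opposite ways, species 1 can invade but species 2 cannot.

species 1 excludes species 2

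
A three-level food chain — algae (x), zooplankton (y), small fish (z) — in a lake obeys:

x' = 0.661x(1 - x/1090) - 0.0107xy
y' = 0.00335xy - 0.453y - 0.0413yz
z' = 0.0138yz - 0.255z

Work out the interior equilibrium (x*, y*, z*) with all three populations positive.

From dz/dt = 0: 0.0138y* = 0.255, so y* = 18.5.
From dx/dt = 0: 0.661(1 - x*/1090) = 0.0107·18.5, giving x* = 1090·(1 - 0.299) = 764.
From dy/dt = 0: 0.00335·764 - 0.453 = 0.0413z*, so z* = 2.11/0.0413 = 51.

x* ≈ 764, y* ≈ 18.5, z* ≈ 51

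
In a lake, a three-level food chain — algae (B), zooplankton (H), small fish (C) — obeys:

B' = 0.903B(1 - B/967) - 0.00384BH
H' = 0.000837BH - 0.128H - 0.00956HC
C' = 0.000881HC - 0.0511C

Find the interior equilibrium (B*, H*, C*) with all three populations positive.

B* ≈ 728, H* ≈ 58, C* ≈ 50.4

From dC/dt = 0: 0.000881H* = 0.0511, so H* = 58.
From dB/dt = 0: 0.903(1 - B*/967) = 0.00384·58, giving B* = 967·(1 - 0.247) = 728.
From dH/dt = 0: 0.000837·728 - 0.128 = 0.00956C*, so C* = 0.482/0.00956 = 50.4.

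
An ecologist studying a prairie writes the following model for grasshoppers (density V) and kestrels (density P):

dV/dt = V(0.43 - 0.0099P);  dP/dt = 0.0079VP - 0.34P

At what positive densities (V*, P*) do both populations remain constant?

Set dP/dt = 0 with P > 0: 0.0079V - 0.34 = 0, so V* = 0.34/0.0079 = 43.
Set dV/dt = 0 with V > 0: 0.43 - 0.0099P = 0, so P* = 0.43/0.0099 = 43.4.

V* ≈ 43, P* ≈ 43.4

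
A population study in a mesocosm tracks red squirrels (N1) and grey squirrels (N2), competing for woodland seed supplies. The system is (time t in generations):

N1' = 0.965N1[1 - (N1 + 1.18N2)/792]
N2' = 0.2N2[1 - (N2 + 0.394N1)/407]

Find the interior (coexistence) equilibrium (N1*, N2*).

Setting both brackets to zero gives the nullclines N1 + 1.18N2 = 792 and 0.394N1 + N2 = 407.
Substituting N2 = 407 - 0.394N1 into the first: N1(1 - 1.18·0.394) = 792 - 1.18·407.
So N1* = 312/0.535 = 583, and then N2* = 407 - 0.394·583 = 177.

N1* ≈ 583, N2* ≈ 177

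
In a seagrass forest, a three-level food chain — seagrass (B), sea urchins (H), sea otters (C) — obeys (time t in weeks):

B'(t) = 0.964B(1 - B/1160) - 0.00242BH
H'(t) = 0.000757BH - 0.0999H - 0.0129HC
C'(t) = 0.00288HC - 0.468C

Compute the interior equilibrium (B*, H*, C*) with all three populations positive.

B* ≈ 687, H* ≈ 162, C* ≈ 32.6

From dC/dt = 0: 0.00288H* = 0.468, so H* = 162.
From dB/dt = 0: 0.964(1 - B*/1160) = 0.00242·162, giving B* = 1160·(1 - 0.408) = 687.
From dH/dt = 0: 0.000757·687 - 0.0999 = 0.0129C*, so C* = 0.42/0.0129 = 32.6.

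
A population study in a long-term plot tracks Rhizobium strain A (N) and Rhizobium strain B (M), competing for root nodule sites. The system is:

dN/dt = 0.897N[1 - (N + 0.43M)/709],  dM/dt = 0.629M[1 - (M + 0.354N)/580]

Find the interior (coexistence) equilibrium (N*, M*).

N* ≈ 542, M* ≈ 388

Setting both brackets to zero gives the nullclines N + 0.43M = 709 and 0.354N + M = 580.
Substituting M = 580 - 0.354N into the first: N(1 - 0.43·0.354) = 709 - 0.43·580.
So N* = 460/0.848 = 542, and then M* = 580 - 0.354·542 = 388.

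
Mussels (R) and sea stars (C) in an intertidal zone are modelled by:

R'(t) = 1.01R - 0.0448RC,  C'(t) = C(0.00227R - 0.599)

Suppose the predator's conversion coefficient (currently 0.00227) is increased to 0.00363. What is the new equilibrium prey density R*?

At the interior fixed point, setting dC/dt = 0 with C > 0 fixes R* = (predator death rate)/(RC coefficient) — independent of the other coefficients.
With the change, R* = 0.599/0.00363 = 165; it falls from 264.

R* ≈ 165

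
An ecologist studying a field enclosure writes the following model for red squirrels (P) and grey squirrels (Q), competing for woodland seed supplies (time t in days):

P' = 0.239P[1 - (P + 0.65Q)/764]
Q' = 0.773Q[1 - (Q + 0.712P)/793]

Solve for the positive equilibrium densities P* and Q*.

P* ≈ 463, Q* ≈ 464

Setting both brackets to zero gives the nullclines P + 0.65Q = 764 and 0.712P + Q = 793.
Substituting Q = 793 - 0.712P into the first: P(1 - 0.65·0.712) = 764 - 0.65·793.
So P* = 249/0.537 = 463, and then Q* = 793 - 0.712·463 = 464.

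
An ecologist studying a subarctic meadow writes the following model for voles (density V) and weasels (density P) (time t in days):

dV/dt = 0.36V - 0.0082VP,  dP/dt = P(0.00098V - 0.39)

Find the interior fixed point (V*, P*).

Set dP/dt = 0 with P > 0: 0.00098V - 0.39 = 0, so V* = 0.39/0.00098 = 398.
Set dV/dt = 0 with V > 0: 0.36 - 0.0082P = 0, so P* = 0.36/0.0082 = 43.9.

V* ≈ 398, P* ≈ 43.9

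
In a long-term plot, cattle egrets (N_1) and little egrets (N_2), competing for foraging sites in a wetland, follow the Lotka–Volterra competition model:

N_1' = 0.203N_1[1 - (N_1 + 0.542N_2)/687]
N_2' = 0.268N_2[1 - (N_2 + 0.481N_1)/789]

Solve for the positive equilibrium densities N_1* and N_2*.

N_1* ≈ 351, N_2* ≈ 620

Setting both brackets to zero gives the nullclines N_1 + 0.542N_2 = 687 and 0.481N_1 + N_2 = 789.
Substituting N_2 = 789 - 0.481N_1 into the first: N_1(1 - 0.542·0.481) = 687 - 0.542·789.
So N_1* = 259/0.739 = 351, and then N_2* = 789 - 0.481·351 = 620.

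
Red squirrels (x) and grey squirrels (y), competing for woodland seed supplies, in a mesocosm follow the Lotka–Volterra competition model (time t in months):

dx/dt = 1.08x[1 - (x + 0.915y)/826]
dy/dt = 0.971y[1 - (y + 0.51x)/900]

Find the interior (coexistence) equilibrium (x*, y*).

x* ≈ 4.69, y* ≈ 898

Setting both brackets to zero gives the nullclines x + 0.915y = 826 and 0.51x + y = 900.
Substituting y = 900 - 0.51x into the first: x(1 - 0.915·0.51) = 826 - 0.915·900.
So x* = 2.5/0.533 = 4.69, and then y* = 900 - 0.51·4.69 = 898.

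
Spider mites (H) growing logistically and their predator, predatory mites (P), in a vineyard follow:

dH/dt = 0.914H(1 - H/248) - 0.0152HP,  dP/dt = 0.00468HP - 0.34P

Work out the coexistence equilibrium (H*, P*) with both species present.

From dP/dt = 0 with P > 0: 0.00468H* = 0.34, so H* = 72.6.
Substitute into dH/dt = 0: 0.914(1 - 72.6/248) = 0.0152P*.
The bracket is 0.707, giving P* = 0.646/0.0152 = 42.5.

H* ≈ 72.6, P* ≈ 42.5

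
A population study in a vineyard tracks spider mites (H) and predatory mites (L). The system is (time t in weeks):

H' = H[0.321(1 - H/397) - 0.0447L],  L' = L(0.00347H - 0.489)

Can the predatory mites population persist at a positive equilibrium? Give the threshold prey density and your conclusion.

The predator equation gives dL/dt > 0 only when H > 0.489/0.00347 = 141.
Without the predator, H → K = 397. Since 397 > 141, the predator can invade and persist.

Threshold H = 141; K > 141, so yes, the predator persists.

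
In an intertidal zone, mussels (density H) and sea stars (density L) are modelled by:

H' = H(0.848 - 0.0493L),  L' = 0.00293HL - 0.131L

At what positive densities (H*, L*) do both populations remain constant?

H* ≈ 44.7, L* ≈ 17.2

Set dL/dt = 0 with L > 0: 0.00293H - 0.131 = 0, so H* = 0.131/0.00293 = 44.7.
Set dH/dt = 0 with H > 0: 0.848 - 0.0493L = 0, so L* = 0.848/0.0493 = 17.2.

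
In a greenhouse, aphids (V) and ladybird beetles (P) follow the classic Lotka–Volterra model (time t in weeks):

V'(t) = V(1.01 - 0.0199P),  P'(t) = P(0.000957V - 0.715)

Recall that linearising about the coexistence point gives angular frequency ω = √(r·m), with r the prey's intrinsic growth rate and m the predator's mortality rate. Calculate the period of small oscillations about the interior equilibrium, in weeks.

Here r = 1.01 and m = 0.715, so r·m = 0.722.
ω = √0.722 = 0.85 per week, hence T = 2π/ω ≈ 7.39 weeks.

T ≈ 7.39 weeks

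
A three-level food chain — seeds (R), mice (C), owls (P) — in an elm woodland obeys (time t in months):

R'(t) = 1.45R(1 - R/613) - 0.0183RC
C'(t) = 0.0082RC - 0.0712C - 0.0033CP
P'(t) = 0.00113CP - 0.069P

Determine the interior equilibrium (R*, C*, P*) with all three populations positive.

From dP/dt = 0: 0.00113C* = 0.069, so C* = 61.1.
From dR/dt = 0: 1.45(1 - R*/613) = 0.0183·61.1, giving R* = 613·(1 - 0.771) = 141.
From dC/dt = 0: 0.0082·141 - 0.0712 = 0.0033P*, so P* = 1.08/0.0033 = 328.

R* ≈ 141, C* ≈ 61.1, P* ≈ 328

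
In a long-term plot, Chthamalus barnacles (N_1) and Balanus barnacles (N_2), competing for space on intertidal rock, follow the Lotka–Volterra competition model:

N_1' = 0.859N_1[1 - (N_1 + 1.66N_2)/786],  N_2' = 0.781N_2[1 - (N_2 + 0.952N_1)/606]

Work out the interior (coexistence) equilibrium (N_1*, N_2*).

N_1* ≈ 379, N_2* ≈ 245

Setting both brackets to zero gives the nullclines N_1 + 1.66N_2 = 786 and 0.952N_1 + N_2 = 606.
Substituting N_2 = 606 - 0.952N_1 into the first: N_1(1 - 1.66·0.952) = 786 - 1.66·606.
So N_1* = -220/-0.58 = 379, and then N_2* = 606 - 0.952·379 = 245.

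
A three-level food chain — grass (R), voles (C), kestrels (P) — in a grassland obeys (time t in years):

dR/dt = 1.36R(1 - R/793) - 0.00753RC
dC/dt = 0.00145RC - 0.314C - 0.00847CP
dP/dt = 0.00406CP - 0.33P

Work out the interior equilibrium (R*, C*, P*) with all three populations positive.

From dP/dt = 0: 0.00406C* = 0.33, so C* = 81.3.
From dR/dt = 0: 1.36(1 - R*/793) = 0.00753·81.3, giving R* = 793·(1 - 0.45) = 436.
From dC/dt = 0: 0.00145·436 - 0.314 = 0.00847P*, so P* = 0.318/0.00847 = 37.6.

R* ≈ 436, C* ≈ 81.3, P* ≈ 37.6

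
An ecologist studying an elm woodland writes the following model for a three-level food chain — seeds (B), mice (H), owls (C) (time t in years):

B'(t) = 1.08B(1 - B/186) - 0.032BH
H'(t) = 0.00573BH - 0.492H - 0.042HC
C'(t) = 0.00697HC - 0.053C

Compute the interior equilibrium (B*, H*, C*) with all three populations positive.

From dC/dt = 0: 0.00697H* = 0.053, so H* = 7.6.
From dB/dt = 0: 1.08(1 - B*/186) = 0.032·7.6, giving B* = 186·(1 - 0.225) = 144.
From dH/dt = 0: 0.00573·144 - 0.492 = 0.042C*, so C* = 0.334/0.042 = 7.94.

B* ≈ 144, H* ≈ 7.6, C* ≈ 7.94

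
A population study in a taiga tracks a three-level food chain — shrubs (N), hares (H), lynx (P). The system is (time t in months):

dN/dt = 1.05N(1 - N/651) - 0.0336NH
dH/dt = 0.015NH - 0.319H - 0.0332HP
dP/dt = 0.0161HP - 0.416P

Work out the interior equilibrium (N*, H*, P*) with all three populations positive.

N* ≈ 113, H* ≈ 25.8, P* ≈ 41.3

From dP/dt = 0: 0.0161H* = 0.416, so H* = 25.8.
From dN/dt = 0: 1.05(1 - N*/651) = 0.0336·25.8, giving N* = 651·(1 - 0.827) = 113.
From dH/dt = 0: 0.015·113 - 0.319 = 0.0332P*, so P* = 1.37/0.0332 = 41.3.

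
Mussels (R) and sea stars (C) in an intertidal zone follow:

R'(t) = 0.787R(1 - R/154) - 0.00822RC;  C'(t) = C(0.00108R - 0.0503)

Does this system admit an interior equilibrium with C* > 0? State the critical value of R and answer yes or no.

Threshold R = 46.6; K > 46.6, so yes, the predator persists.

The predator equation gives dC/dt > 0 only when R > 0.0503/0.00108 = 46.6.
Without the predator, R → K = 154. Since 154 > 46.6, the predator can invade and persist.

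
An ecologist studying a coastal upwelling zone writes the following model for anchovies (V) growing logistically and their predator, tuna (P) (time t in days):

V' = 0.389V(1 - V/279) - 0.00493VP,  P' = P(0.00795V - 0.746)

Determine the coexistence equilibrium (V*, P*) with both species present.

From dP/dt = 0 with P > 0: 0.00795V* = 0.746, so V* = 93.8.
Substitute into dV/dt = 0: 0.389(1 - 93.8/279) = 0.00493P*.
The bracket is 0.664, giving P* = 0.258/0.00493 = 52.4.

V* ≈ 93.8, P* ≈ 52.4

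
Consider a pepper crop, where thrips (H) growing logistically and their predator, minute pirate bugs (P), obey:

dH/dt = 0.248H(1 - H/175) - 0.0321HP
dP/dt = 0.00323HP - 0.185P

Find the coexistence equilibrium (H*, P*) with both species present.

H* ≈ 57.3, P* ≈ 5.2

From dP/dt = 0 with P > 0: 0.00323H* = 0.185, so H* = 57.3.
Substitute into dH/dt = 0: 0.248(1 - 57.3/175) = 0.0321P*.
The bracket is 0.673, giving P* = 0.167/0.0321 = 5.2.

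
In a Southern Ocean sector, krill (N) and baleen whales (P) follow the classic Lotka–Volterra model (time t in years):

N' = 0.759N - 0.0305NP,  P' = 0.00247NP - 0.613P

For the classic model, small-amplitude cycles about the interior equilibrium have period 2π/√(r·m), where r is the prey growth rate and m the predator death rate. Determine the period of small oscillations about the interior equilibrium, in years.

Here r = 0.759 and m = 0.613, so r·m = 0.465.
ω = √0.465 = 0.682 per year, hence T = 2π/ω ≈ 9.21 years.

T ≈ 9.21 years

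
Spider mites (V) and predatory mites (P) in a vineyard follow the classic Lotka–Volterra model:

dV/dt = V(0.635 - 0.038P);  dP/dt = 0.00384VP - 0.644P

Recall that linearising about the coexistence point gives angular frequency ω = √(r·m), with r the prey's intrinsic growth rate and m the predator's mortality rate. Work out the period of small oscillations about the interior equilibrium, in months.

Here r = 0.635 and m = 0.644, so r·m = 0.409.
ω = √0.409 = 0.639 per month, hence T = 2π/ω ≈ 9.83 months.

T ≈ 9.83 months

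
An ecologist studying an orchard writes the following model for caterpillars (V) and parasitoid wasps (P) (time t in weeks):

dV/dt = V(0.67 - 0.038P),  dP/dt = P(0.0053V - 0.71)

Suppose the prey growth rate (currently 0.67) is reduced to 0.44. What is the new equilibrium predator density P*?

At the interior fixed point, setting dV/dt = 0 with V > 0 fixes P* = (prey growth rate)/(VP coefficient) — independent of the other coefficients.
With the change, P* = 0.44/0.038 = 11.6; it falls from 17.6.

P* ≈ 11.6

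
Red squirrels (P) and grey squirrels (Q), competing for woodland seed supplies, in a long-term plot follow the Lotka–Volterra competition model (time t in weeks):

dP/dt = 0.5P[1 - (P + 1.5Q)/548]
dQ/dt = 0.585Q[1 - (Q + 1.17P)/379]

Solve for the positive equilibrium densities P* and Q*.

P* ≈ 27.2, Q* ≈ 347

Setting both brackets to zero gives the nullclines P + 1.5Q = 548 and 1.17P + Q = 379.
Substituting Q = 379 - 1.17P into the first: P(1 - 1.5·1.17) = 548 - 1.5·379.
So P* = -20.5/-0.755 = 27.2, and then Q* = 379 - 1.17·27.2 = 347.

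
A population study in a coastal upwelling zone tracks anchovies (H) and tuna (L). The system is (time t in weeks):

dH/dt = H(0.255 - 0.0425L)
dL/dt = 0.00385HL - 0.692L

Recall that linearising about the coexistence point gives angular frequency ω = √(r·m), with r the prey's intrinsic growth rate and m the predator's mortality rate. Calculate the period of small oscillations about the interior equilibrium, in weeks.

T ≈ 15 weeks

Here r = 0.255 and m = 0.692, so r·m = 0.176.
ω = √0.176 = 0.42 per week, hence T = 2π/ω ≈ 15 weeks.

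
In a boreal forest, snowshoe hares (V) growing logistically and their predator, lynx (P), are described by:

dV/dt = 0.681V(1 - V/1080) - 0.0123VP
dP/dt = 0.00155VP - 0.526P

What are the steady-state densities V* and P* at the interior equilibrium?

V* ≈ 339, P* ≈ 38

From dP/dt = 0 with P > 0: 0.00155V* = 0.526, so V* = 339.
Substitute into dV/dt = 0: 0.681(1 - 339/1080) = 0.0123P*.
The bracket is 0.686, giving P* = 0.467/0.0123 = 38.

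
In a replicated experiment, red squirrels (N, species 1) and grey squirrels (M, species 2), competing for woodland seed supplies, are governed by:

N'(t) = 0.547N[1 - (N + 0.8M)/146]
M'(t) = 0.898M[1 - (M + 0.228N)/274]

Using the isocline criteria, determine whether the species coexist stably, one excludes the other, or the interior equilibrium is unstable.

species 2 excludes species 1

Compare the nullcline intercepts: K1/α12 = 146/0.8 = 182 < K2 = 274; K2/α21 = 274/0.228 = 1200 > K1 = 146.
Since the inequalities point opposite ways, species 2 can invade but species 1 cannot.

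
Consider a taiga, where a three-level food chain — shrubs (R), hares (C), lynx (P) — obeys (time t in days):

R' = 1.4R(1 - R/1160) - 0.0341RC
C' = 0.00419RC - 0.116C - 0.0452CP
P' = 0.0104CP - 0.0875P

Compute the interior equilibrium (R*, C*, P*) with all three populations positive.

R* ≈ 922, C* ≈ 8.41, P* ≈ 82.9

From dP/dt = 0: 0.0104C* = 0.0875, so C* = 8.41.
From dR/dt = 0: 1.4(1 - R*/1160) = 0.0341·8.41, giving R* = 1160·(1 - 0.205) = 922.
From dC/dt = 0: 0.00419·922 - 0.116 = 0.0452P*, so P* = 3.75/0.0452 = 82.9.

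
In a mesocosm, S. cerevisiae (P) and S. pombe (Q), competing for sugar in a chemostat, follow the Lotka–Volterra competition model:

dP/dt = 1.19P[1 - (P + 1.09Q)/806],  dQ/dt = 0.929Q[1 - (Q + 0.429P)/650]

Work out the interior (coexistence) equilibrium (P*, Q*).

P* ≈ 183, Q* ≈ 571

Setting both brackets to zero gives the nullclines P + 1.09Q = 806 and 0.429P + Q = 650.
Substituting Q = 650 - 0.429P into the first: P(1 - 1.09·0.429) = 806 - 1.09·650.
So P* = 97.5/0.532 = 183, and then Q* = 650 - 0.429·183 = 571.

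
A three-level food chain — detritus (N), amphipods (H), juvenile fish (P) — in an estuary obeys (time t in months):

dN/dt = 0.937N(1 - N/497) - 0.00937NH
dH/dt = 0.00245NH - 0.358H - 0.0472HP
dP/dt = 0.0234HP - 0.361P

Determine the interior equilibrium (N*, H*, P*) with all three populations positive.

N* ≈ 420, H* ≈ 15.4, P* ≈ 14.2

From dP/dt = 0: 0.0234H* = 0.361, so H* = 15.4.
From dN/dt = 0: 0.937(1 - N*/497) = 0.00937·15.4, giving N* = 497·(1 - 0.154) = 420.
From dH/dt = 0: 0.00245·420 - 0.358 = 0.0472P*, so P* = 0.672/0.0472 = 14.2.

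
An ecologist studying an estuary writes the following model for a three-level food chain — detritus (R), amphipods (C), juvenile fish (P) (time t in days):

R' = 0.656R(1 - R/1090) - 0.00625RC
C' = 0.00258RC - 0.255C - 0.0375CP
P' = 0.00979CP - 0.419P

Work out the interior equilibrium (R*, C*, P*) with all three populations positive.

From dP/dt = 0: 0.00979C* = 0.419, so C* = 42.8.
From dR/dt = 0: 0.656(1 - R*/1090) = 0.00625·42.8, giving R* = 1090·(1 - 0.408) = 646.
From dC/dt = 0: 0.00258·646 - 0.255 = 0.0375P*, so P* = 1.41/0.0375 = 37.6.

R* ≈ 646, C* ≈ 42.8, P* ≈ 37.6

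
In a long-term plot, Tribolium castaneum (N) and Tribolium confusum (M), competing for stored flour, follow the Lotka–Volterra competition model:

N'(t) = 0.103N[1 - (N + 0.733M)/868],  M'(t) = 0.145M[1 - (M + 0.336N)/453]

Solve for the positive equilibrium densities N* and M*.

N* ≈ 711, M* ≈ 214

Setting both brackets to zero gives the nullclines N + 0.733M = 868 and 0.336N + M = 453.
Substituting M = 453 - 0.336N into the first: N(1 - 0.733·0.336) = 868 - 0.733·453.
So N* = 536/0.754 = 711, and then M* = 453 - 0.336·711 = 214.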